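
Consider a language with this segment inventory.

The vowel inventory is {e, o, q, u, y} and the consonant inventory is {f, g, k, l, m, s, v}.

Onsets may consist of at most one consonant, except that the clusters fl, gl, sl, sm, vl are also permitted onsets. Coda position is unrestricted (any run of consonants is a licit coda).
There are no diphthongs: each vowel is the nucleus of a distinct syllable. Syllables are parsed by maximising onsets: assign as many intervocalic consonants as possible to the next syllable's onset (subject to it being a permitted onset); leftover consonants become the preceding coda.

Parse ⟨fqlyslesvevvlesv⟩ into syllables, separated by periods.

Vowels present: q, y, e, e, e; each is a nucleus, giving 5 syllables.
σ1/σ2 boundary: just /l/ — single C goes to the following onset.
σ2/σ3 boundary: /sl/ is a licit onset in full, so it all attaches to the next syllable.
σ3/σ4 boundary: /sv/ — longest licit onset from the right is /v/, leaving /s/ as coda.
σ4/σ5 boundary: /vvl/; trying suffixes from longest down, /vl/ is the first permitted one, so coda /v/ | onset /vl/.

fq.ly.sles.vev.vlesv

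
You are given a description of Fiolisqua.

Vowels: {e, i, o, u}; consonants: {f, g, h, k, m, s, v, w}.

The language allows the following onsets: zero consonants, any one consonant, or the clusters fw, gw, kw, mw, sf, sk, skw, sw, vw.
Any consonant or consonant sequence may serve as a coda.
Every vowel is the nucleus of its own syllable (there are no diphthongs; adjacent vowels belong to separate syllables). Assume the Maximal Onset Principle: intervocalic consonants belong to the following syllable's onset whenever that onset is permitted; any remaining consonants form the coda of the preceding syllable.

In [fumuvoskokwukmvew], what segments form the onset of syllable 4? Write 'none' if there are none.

Vowels present: u, u, o, o, u, e; each is a nucleus, giving 6 syllables.
Between /u/ (V1) and /u/ (V2): /m/ → onset of the next syllable (single consonants are always licit onsets).
Between /u/ (V2) and /o/ (V3): /v/ is a single consonant, so it becomes the next onset.
Between /o/ (V3) and /o/ (V4): cluster /sk/ — /sk/ is itself a permitted onset, so the whole cluster goes right; preceding coda = ∅.
Between /o/ (V4) and /u/ (V5): cluster /kw/ — /kw/ is itself a permitted onset, so the whole cluster goes right; preceding coda = ∅.
Between /u/ (V5) and /e/ (V6): cluster /kmv/ — the longest permitted-onset suffix is /v/; onset = /v/, preceding coda = /km/.
Putting it together: fu.mu.vo.sko.kwukm.vew.
Syllable 4 is /sko/: onset /sk/, nucleus /o/, coda ∅.

sk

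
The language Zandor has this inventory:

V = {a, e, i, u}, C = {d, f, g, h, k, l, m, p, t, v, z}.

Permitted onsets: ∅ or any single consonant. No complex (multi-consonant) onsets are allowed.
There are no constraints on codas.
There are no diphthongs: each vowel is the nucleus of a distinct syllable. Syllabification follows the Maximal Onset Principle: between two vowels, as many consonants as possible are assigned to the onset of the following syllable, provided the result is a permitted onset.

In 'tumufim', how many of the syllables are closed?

The vowels are u, u, i — 3 nuclei, so 3 syllables.
σ1/σ2 boundary: /m/ → onset of the next syllable (single consonants are always licit onsets).
σ2/σ3 boundary: /f/ is a single consonant, so it becomes the next onset.
Result: tu.mu.fim.
Classifying each syllable: /tu/ (open), /mu/ (open), /fim/ (closed).
Closed syllables: 1.

1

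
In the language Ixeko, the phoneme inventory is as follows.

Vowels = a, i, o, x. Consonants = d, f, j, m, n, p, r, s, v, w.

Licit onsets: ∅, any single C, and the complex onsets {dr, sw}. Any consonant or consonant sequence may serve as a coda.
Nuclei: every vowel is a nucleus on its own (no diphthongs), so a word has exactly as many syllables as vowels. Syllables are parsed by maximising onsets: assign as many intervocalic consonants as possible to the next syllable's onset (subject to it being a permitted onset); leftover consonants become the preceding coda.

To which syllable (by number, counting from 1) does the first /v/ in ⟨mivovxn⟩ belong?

Nuclei (vowels): i, o, x → 3 syllables.
Between /i/ (V1) and /o/ (V2): just /v/ — single C goes to the following onset.
Between /o/ (V2) and /x/ (V3): /v/ is a single consonant, so it becomes the next onset.
So the parse is mi.vo.vxn.
The first /v/ is in the onset of syllable 2 (/vo/).

2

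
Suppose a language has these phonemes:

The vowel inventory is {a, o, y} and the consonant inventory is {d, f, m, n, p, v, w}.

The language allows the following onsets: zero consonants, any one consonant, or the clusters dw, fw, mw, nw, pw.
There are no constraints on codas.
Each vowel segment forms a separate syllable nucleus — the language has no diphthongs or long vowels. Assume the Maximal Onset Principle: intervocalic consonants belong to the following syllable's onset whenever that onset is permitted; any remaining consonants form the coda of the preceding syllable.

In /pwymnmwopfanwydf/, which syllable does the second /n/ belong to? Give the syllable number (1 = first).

4

Nuclei (vowels): y, o, a, y → 4 syllables.
Between /y/ (V1) and /o/ (V2): cluster /mnmw/ — the longest permitted-onset suffix is /mw/; onset = /mw/, preceding coda = /mn/.
Between /o/ (V2) and /a/ (V3): /pf/; trying suffixes from longest down, /f/ is the first permitted one, so coda /p/ | onset /f/.
Between /a/ (V3) and /y/ (V4): cluster /nw/ — /nw/ is itself a permitted onset, so the whole cluster goes right; preceding coda = ∅.
Syllabification: pwymn.mwop.fa.nwydf.
The second /n/ is in the onset of syllable 4 (/nwydf/).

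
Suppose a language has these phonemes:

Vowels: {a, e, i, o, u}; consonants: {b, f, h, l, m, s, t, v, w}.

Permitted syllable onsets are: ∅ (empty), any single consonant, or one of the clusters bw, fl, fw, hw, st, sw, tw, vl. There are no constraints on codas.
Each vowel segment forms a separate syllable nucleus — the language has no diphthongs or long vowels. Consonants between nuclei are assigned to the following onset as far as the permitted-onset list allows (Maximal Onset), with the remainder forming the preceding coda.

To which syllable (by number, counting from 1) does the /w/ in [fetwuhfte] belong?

2

Vowels present: e, u, e; each is a nucleus, giving 3 syllables.
Between /e/ (V1) and /u/ (V2): cluster /tw/ — /tw/ is itself a permitted onset, so the whole cluster goes right; preceding coda = ∅.
Between /u/ (V2) and /e/ (V3): /hft/; trying suffixes from longest down, /t/ is the first permitted one, so coda /hf/ | onset /t/.
Result: fe.twuhf.te.
The /w/ is in the onset of syllable 2 (/twuhf/).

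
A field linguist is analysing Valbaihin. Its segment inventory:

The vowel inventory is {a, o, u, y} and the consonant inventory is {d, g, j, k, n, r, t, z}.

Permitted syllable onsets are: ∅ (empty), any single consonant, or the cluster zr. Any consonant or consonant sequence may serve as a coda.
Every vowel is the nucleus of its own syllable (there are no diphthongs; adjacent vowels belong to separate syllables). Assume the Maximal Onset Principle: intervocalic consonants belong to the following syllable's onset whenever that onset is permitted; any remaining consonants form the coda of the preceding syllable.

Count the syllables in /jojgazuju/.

4

Nuclei (vowels): o, a, u, u → 4 syllables.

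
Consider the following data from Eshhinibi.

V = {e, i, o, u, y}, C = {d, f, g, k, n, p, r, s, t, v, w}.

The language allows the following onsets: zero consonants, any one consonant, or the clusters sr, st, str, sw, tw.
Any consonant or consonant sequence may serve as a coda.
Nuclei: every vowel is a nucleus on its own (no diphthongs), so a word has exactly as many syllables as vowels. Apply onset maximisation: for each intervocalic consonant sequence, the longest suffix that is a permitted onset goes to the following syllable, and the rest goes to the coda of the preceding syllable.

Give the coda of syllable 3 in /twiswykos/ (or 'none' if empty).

s

Nuclei (vowels): i, y, o → 3 syllables.
V1 /i/ – V2 /y/: cluster /sw/ — /sw/ is itself a permitted onset, so the whole cluster goes right; preceding coda = ∅.
V2 /y/ – V3 /o/: just /k/ — single C goes to the following onset.
Syllabification: twi.swy.kos.
Syllable 3 is /kos/: onset /k/, nucleus /o/, coda /s/.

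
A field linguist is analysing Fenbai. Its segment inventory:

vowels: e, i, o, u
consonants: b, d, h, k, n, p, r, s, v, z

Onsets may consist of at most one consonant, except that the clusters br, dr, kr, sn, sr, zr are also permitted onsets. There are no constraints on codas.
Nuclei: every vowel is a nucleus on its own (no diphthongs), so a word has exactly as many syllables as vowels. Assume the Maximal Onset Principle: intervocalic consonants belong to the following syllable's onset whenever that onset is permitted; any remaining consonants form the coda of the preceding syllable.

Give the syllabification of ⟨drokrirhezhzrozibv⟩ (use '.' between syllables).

dro.krir.hezh.zro.zibv

The vowels are o, i, e, o, i — 5 nuclei, so 5 syllables.
V1 /o/ – V2 /i/: /kr/ — entire cluster is a permitted onset → onset /kr/, coda ∅.
V2 /i/ – V3 /e/: /rh/ — longest licit onset from the right is /h/, leaving /r/ as coda.
V3 /e/ – V4 /o/: /zhzr/ — longest licit onset from the right is /zr/, leaving /zh/ as coda.
V4 /o/ – V5 /i/: /z/ is a single consonant, so it becomes the next onset.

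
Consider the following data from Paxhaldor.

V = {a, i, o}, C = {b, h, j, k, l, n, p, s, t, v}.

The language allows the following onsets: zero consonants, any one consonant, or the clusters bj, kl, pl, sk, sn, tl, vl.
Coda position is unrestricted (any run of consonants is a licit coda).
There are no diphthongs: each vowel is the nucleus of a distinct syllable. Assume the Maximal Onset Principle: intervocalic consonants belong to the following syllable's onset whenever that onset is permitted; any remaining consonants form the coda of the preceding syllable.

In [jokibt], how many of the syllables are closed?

Nuclei (vowels): o, i → 2 syllables.
/o…i/ gap (V1→V2): /k/ is a single consonant, so it becomes the next onset.
So the parse is jo.kibt.
Classifying each syllable: /jo/ (open), /kibt/ (closed).
Closed syllables: 1.

1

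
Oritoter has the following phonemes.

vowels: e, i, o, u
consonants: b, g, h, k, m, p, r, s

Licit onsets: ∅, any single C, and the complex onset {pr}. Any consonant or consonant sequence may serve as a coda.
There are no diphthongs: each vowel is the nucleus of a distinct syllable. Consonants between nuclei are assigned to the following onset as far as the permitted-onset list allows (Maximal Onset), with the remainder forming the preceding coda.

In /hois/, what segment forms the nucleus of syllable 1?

Vowels present: o, i; each is a nucleus, giving 2 syllables.
The first nucleus (vowel 1 from the left) is /o/.

o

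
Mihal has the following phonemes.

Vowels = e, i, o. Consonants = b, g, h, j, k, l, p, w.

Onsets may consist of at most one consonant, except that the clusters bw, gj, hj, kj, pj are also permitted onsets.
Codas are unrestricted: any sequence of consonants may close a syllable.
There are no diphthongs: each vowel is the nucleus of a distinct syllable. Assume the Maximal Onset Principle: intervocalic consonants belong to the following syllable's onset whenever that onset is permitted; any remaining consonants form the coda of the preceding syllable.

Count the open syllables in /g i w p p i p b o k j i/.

2

Vowels present: i, i, o, i; each is a nucleus, giving 4 syllables.
V1 /i/ – V2 /i/: /wpp/ splits as /wp/ + /p/ (/p/ is the longest suffix that is a licit onset).
V2 /i/ – V3 /o/: /pb/; trying suffixes from longest down, /b/ is the first permitted one, so coda /p/ | onset /b/.
V3 /o/ – V4 /i/: /kj/ — entire cluster is a permitted onset → onset /kj/, coda ∅.
So the parse is giwp.pip.bo.kji.
Classifying each syllable: /giwp/ (closed), /pip/ (closed), /bo/ (open), /kji/ (open).
Open syllables: 2.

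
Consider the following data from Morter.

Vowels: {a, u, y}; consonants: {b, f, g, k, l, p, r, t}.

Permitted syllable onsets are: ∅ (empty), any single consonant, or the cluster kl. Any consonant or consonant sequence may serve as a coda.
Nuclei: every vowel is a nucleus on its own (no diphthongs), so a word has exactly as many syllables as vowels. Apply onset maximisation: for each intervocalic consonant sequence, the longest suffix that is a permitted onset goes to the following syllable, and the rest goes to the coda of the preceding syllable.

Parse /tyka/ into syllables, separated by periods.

ty.ka

Nuclei (vowels): y, a → 2 syllables.
/y…a/ gap (V1→V2): /k/ is a single consonant, so it becomes the next onset.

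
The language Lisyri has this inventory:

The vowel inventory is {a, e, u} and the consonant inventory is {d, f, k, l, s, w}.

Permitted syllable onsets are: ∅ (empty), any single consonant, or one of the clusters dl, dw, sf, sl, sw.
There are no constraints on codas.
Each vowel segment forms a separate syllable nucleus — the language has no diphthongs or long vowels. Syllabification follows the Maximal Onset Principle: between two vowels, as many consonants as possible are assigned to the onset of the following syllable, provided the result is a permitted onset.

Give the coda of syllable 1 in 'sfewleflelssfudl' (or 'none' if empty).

Nuclei (vowels): e, e, e, u → 4 syllables.
Between /e/ (V1) and /e/ (V2): /wl/ splits as /w/ + /l/ (/l/ is the longest suffix that is a licit onset).
Between /e/ (V2) and /e/ (V3): cluster /fl/ — the longest permitted-onset suffix is /l/; onset = /l/, preceding coda = /f/.
Between /e/ (V3) and /u/ (V4): /lssf/ splits as /ls/ + /sf/ (/sf/ is the longest suffix that is a licit onset).
Putting it together: sfew.lef.lels.sfudl.
Syllable 1 is /sfew/: onset /sf/, nucleus /e/, coda /w/.

w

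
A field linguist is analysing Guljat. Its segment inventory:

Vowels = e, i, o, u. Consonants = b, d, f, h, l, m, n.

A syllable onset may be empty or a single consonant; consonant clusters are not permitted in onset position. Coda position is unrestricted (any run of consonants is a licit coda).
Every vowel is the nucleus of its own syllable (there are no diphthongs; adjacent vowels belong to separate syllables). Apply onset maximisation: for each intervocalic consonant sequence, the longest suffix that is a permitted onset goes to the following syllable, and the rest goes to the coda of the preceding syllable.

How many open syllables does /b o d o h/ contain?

1

Nuclei (vowels): o, o → 2 syllables.
/o…o/ gap (V1→V2): /d/ → onset of the next syllable (single consonants are always licit onsets).
So the parse is bo.doh.
Classifying each syllable: /bo/ (open), /doh/ (closed).
Open syllables: 1.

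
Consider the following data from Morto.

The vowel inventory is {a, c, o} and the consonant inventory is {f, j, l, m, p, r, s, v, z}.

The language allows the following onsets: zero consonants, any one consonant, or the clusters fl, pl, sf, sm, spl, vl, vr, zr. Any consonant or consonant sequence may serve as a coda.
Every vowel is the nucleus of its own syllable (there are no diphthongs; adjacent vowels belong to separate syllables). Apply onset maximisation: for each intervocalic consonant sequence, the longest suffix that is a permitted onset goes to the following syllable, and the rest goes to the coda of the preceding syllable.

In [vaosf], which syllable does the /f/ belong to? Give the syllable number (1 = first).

Nuclei (vowels): a, o → 2 syllables.
Between /a/ (V1) and /o/ (V2): nothing intervenes; syllable break is V.V.
So the parse is va.osf.
The /f/ is in the coda of syllable 2 (/osf/).

2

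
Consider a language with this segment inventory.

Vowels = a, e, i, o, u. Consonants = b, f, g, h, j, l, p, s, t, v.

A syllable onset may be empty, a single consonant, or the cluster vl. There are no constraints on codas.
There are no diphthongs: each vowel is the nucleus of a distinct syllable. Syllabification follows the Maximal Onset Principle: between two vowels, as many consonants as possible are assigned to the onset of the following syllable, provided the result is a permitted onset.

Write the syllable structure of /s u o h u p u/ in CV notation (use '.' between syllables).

Vowels present: u, o, u, u; each is a nucleus, giving 4 syllables.
V1 /u/ – V2 /o/: hiatus — the boundary sits between the two vowels.
V2 /o/ – V3 /u/: just /h/ — single C goes to the following onset.
V3 /u/ – V4 /u/: just /p/ — single C goes to the following onset.
Syllabification: su.o.hu.pu.
Mapping each syllable to C/V: /su/ → CV, /o/ → V, /hu/ → CV, /pu/ → CV.

CV.V.CV.CV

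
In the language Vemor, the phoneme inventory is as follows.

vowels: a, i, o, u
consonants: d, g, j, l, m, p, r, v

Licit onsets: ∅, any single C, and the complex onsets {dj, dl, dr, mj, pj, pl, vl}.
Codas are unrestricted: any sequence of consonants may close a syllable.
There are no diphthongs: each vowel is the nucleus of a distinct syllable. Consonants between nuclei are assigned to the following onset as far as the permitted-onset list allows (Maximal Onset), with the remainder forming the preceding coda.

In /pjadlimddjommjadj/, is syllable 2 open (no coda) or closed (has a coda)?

Vowels present: a, i, o, a; each is a nucleus, giving 4 syllables.
Between /a/ (V1) and /i/ (V2): /dl/ — entire cluster is a permitted onset → onset /dl/, coda ∅.
Between /i/ (V2) and /o/ (V3): cluster /mddj/ — the longest permitted-onset suffix is /dj/; onset = /dj/, preceding coda = /md/.
Between /o/ (V3) and /a/ (V4): /mmj/; trying suffixes from longest down, /mj/ is the first permitted one, so coda /m/ | onset /mj/.
So the parse is pja.dlimd.djom.mjadj.
Syllable 2 is /dlimd/ with coda /md/, so it is closed.

closed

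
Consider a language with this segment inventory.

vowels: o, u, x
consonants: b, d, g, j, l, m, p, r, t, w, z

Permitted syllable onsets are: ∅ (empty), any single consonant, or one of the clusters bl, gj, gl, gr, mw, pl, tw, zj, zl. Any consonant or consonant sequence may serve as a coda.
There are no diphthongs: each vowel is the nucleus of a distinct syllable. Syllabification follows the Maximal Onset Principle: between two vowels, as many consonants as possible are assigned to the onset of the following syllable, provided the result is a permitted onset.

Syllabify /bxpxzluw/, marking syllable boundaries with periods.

Nuclei (vowels): x, x, u → 3 syllables.
Between /x/ (V1) and /x/ (V2): just /p/ — single C goes to the following onset.
Between /x/ (V2) and /u/ (V3): /zl/ is a licit onset in full, so it all attaches to the next syllable.

bx.px.zluw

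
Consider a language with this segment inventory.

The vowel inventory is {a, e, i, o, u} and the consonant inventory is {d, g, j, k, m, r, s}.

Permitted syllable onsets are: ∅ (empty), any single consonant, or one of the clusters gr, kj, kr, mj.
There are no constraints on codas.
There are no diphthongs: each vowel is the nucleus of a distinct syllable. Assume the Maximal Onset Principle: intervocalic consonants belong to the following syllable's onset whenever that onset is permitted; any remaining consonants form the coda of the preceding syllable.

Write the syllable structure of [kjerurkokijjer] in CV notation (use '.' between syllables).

CCV.CVC.CV.CVC.CVC

Vowels present: e, u, o, i, e; each is a nucleus, giving 5 syllables.
σ1/σ2 boundary: /r/ → onset of the next syllable (single consonants are always licit onsets).
σ2/σ3 boundary: /rk/ — longest licit onset from the right is /k/, leaving /r/ as coda.
σ3/σ4 boundary: just /k/ — single C goes to the following onset.
σ4/σ5 boundary: /jj/ splits as /j/ + /j/ (/j/ is the longest suffix that is a licit onset).
Syllabification: kje.rur.ko.kij.jer.
Mapping each syllable to C/V: /kje/ → CCV, /rur/ → CVC, /ko/ → CV, /kij/ → CVC, /jer/ → CVC.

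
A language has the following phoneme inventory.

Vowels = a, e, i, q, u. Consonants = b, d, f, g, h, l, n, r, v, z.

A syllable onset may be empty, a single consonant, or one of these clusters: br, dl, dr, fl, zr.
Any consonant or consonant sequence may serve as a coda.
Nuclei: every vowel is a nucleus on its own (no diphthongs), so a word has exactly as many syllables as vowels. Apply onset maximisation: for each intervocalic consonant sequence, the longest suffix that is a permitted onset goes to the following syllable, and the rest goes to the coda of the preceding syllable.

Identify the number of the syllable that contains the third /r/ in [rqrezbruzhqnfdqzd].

Vowels present: q, e, u, q, q; each is a nucleus, giving 5 syllables.
V1 /q/ – V2 /e/: /r/ → onset of the next syllable (single consonants are always licit onsets).
V2 /e/ – V3 /u/: /zbr/ splits as /z/ + /br/ (/br/ is the longest suffix that is a licit onset).
V3 /u/ – V4 /q/: /zh/ — longest licit onset from the right is /h/, leaving /z/ as coda.
V4 /q/ – V5 /q/: /nfd/ — longest licit onset from the right is /d/, leaving /nf/ as coda.
So the parse is rq.rez.bruz.hqnf.dqzd.
The third /r/ is in the onset of syllable 3 (/bruz/).

3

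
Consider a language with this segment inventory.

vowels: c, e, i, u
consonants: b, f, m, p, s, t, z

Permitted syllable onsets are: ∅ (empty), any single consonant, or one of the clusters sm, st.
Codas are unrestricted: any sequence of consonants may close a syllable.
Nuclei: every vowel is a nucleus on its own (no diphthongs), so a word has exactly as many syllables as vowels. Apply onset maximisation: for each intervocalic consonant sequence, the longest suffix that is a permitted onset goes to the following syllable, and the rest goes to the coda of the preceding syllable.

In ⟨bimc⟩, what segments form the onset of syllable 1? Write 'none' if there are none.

Vowels present: i, c; each is a nucleus, giving 2 syllables.
Between /i/ (V1) and /c/ (V2): just /m/ — single C goes to the following onset.
So the parse is bi.mc.
Syllable 1 is /bi/: onset /b/, nucleus /i/, coda ∅.

b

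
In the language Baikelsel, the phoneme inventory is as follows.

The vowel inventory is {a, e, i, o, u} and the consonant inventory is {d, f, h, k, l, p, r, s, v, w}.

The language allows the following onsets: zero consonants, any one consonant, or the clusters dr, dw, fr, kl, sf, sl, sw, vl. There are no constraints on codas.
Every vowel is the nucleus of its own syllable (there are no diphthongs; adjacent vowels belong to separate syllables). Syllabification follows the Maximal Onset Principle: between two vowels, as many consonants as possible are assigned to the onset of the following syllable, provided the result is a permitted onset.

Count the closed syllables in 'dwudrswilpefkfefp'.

4

The vowels are u, i, e, e — 4 nuclei, so 4 syllables.
Between /u/ (V1) and /i/ (V2): /drsw/; trying suffixes from longest down, /sw/ is the first permitted one, so coda /dr/ | onset /sw/.
Between /i/ (V2) and /e/ (V3): /lp/ splits as /l/ + /p/ (/p/ is the longest suffix that is a licit onset).
Between /e/ (V3) and /e/ (V4): /fkf/ splits as /fk/ + /f/ (/f/ is the longest suffix that is a licit onset).
So the parse is dwudr.swil.pefk.fefp.
Classifying each syllable: /dwudr/ (closed), /swil/ (closed), /pefk/ (closed), /fefp/ (closed).
Closed syllables: 4.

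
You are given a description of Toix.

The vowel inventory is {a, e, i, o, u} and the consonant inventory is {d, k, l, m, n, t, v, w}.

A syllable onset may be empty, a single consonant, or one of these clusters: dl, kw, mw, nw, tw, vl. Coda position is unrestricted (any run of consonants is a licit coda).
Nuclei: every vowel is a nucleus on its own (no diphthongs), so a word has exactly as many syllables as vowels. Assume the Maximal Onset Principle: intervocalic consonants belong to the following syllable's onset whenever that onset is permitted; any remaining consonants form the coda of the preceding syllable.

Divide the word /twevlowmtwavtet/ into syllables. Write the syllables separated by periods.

The vowels are e, o, a, e — 4 nuclei, so 4 syllables.
Between /e/ (V1) and /o/ (V2): cluster /vl/ — /vl/ is itself a permitted onset, so the whole cluster goes right; preceding coda = ∅.
Between /o/ (V2) and /a/ (V3): /wmtw/; trying suffixes from longest down, /tw/ is the first permitted one, so coda /wm/ | onset /tw/.
Between /a/ (V3) and /e/ (V4): cluster /vt/ — the longest permitted-onset suffix is /t/; onset = /t/, preceding coda = /v/.

twe.vlowm.twav.tet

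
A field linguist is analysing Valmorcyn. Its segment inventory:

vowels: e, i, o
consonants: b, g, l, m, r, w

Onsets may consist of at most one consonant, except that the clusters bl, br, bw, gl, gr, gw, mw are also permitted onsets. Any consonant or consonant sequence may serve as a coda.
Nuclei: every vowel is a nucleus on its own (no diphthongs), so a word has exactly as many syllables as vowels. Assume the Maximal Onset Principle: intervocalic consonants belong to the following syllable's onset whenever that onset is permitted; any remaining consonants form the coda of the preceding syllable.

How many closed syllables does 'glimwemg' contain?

The vowels are i, e — 2 nuclei, so 2 syllables.
Between /i/ (V1) and /e/ (V2): /mw/ is a licit onset in full, so it all attaches to the next syllable.
Syllabification: gli.mwemg.
Classifying each syllable: /gli/ (open), /mwemg/ (closed).
Closed syllables: 1.

1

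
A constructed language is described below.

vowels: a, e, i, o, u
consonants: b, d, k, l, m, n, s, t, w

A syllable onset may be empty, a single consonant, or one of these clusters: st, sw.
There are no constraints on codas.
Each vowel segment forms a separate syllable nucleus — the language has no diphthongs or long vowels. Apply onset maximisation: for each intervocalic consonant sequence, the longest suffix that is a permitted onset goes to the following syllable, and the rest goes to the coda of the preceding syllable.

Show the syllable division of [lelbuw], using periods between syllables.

lel.buw

The vowels are e, u — 2 nuclei, so 2 syllables.
Between /e/ (V1) and /u/ (V2): /lb/; trying suffixes from longest down, /b/ is the first permitted one, so coda /l/ | onset /b/.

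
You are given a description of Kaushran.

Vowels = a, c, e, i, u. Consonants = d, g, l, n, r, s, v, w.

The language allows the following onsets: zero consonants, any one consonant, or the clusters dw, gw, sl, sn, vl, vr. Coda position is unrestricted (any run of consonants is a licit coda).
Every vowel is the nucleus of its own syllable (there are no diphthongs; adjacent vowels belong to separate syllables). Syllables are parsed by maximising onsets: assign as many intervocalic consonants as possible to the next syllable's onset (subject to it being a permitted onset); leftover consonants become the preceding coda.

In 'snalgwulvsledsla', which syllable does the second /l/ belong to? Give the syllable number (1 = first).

2

Vowels present: a, u, e, a; each is a nucleus, giving 4 syllables.
Between /a/ (V1) and /u/ (V2): cluster /lgw/ — the longest permitted-onset suffix is /gw/; onset = /gw/, preceding coda = /l/.
Between /u/ (V2) and /e/ (V3): cluster /lvsl/ — the longest permitted-onset suffix is /sl/; onset = /sl/, preceding coda = /lv/.
Between /e/ (V3) and /a/ (V4): /dsl/ splits as /d/ + /sl/ (/sl/ is the longest suffix that is a licit onset).
Putting it together: snal.gwulv.sled.sla.
The second /l/ is in the coda of syllable 2 (/gwulv/).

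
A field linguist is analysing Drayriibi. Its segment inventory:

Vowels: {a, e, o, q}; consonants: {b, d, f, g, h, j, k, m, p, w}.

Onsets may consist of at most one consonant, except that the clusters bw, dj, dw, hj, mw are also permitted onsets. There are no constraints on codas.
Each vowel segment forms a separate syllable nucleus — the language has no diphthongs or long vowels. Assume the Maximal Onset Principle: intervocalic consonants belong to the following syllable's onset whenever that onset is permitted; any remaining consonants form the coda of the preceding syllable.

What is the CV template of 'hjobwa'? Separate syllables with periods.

CCV.CCV

The vowels are o, a — 2 nuclei, so 2 syllables.
V1 /o/ – V2 /a/: cluster /bw/ — /bw/ is itself a permitted onset, so the whole cluster goes right; preceding coda = ∅.
Syllabification: hjo.bwa.
Mapping each syllable to C/V: /hjo/ → CCV, /bwa/ → CCV.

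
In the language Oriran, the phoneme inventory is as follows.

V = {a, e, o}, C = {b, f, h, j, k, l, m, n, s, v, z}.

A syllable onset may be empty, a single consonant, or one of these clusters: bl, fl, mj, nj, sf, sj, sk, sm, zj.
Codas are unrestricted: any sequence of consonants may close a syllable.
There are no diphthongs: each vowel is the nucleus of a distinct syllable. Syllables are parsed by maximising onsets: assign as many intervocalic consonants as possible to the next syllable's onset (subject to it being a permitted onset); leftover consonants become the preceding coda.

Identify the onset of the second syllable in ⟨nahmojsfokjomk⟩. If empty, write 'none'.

m

Vowels present: a, o, o, o; each is a nucleus, giving 4 syllables.
V1 /a/ – V2 /o/: cluster /hm/ — the longest permitted-onset suffix is /m/; onset = /m/, preceding coda = /h/.
V2 /o/ – V3 /o/: cluster /jsf/ — the longest permitted-onset suffix is /sf/; onset = /sf/, preceding coda = /j/.
V3 /o/ – V4 /o/: /kj/; trying suffixes from longest down, /j/ is the first permitted one, so coda /k/ | onset /j/.
Putting it together: nah.moj.sfok.jomk.
Syllable 2 is /moj/: onset /m/, nucleus /o/, coda /j/.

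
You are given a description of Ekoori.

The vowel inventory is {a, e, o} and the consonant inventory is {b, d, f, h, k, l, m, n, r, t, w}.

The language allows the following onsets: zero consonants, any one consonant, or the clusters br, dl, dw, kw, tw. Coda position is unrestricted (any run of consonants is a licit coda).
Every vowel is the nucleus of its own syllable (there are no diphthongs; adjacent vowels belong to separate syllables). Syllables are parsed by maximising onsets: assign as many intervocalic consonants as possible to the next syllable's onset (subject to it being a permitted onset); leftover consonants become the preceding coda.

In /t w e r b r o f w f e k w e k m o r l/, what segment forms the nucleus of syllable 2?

o

The vowels are e, o, e, e, o — 5 nuclei, so 5 syllables.
The second nucleus (vowel 2 from the left) is /o/.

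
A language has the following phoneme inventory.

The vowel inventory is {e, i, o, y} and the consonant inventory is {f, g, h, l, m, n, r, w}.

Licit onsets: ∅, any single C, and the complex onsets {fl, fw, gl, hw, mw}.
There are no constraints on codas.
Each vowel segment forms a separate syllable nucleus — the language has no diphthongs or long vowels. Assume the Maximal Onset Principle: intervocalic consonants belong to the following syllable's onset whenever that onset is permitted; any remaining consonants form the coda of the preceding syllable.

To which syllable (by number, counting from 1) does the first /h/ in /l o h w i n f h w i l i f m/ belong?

Vowels present: o, i, i, i; each is a nucleus, giving 4 syllables.
/o…i/ gap (V1→V2): cluster /hw/ — /hw/ is itself a permitted onset, so the whole cluster goes right; preceding coda = ∅.
/i…i/ gap (V2→V3): /nfhw/; trying suffixes from longest down, /hw/ is the first permitted one, so coda /nf/ | onset /hw/.
/i…i/ gap (V3→V4): just /l/ — single C goes to the following onset.
Result: lo.hwinf.hwi.lifm.
The first /h/ is in the onset of syllable 2 (/hwinf/).

2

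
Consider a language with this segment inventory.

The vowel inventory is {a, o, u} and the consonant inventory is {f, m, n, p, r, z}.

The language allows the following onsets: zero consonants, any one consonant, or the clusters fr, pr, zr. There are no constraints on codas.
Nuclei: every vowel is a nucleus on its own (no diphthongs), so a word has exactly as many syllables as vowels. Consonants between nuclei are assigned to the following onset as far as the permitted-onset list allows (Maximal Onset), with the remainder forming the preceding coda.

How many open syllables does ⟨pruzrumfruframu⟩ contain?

4

Nuclei (vowels): u, u, u, a, u → 5 syllables.
V1 /u/ – V2 /u/: /zr/ is a licit onset in full, so it all attaches to the next syllable.
V2 /u/ – V3 /u/: /mfr/ — longest licit onset from the right is /fr/, leaving /m/ as coda.
V3 /u/ – V4 /a/: /fr/ is a licit onset in full, so it all attaches to the next syllable.
V4 /a/ – V5 /u/: /m/ → onset of the next syllable (single consonants are always licit onsets).
Result: pru.zrum.fru.fra.mu.
Classifying each syllable: /pru/ (open), /zrum/ (closed), /fru/ (open), /fra/ (open), /mu/ (open).
Open syllables: 4.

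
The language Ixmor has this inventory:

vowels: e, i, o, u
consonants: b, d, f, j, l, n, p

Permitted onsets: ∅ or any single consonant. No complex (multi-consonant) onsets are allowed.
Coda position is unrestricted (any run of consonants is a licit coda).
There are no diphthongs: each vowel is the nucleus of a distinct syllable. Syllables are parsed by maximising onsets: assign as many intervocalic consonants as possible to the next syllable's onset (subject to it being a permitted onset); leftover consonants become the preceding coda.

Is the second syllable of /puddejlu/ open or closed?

closed

Vowels present: u, e, u; each is a nucleus, giving 3 syllables.
σ1/σ2 boundary: /dd/ splits as /d/ + /d/ (/d/ is the longest suffix that is a licit onset).
σ2/σ3 boundary: cluster /jl/ — the longest permitted-onset suffix is /l/; onset = /l/, preceding coda = /j/.
Syllabification: pud.dej.lu.
Syllable 2 is /dej/ with coda /j/, so it is closed.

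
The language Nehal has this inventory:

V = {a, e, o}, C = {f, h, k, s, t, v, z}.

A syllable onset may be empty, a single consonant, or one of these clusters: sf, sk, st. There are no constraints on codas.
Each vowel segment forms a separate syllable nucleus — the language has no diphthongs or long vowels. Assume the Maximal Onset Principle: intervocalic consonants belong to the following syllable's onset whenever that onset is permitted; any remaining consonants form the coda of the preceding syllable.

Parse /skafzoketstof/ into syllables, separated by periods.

skaf.zo.ket.stof

Vowels present: a, o, e, o; each is a nucleus, giving 4 syllables.
/a…o/ gap (V1→V2): /fz/ splits as /f/ + /z/ (/z/ is the longest suffix that is a licit onset).
/o…e/ gap (V2→V3): /k/ is a single consonant, so it becomes the next onset.
/e…o/ gap (V3→V4): cluster /tst/ — the longest permitted-onset suffix is /st/; onset = /st/, preceding coda = /t/.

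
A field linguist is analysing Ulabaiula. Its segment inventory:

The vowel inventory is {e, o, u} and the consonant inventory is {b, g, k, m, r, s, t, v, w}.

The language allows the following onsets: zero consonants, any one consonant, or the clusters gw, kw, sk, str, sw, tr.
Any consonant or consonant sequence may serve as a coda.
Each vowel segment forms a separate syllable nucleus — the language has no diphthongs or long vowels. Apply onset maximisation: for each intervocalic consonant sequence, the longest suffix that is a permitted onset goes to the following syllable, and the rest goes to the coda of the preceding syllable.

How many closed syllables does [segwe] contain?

0

The vowels are e, e — 2 nuclei, so 2 syllables.
Between /e/ (V1) and /e/ (V2): cluster /gw/ — /gw/ is itself a permitted onset, so the whole cluster goes right; preceding coda = ∅.
Syllabification: se.gwe.
Classifying each syllable: /se/ (open), /gwe/ (open).
Closed syllables: 0.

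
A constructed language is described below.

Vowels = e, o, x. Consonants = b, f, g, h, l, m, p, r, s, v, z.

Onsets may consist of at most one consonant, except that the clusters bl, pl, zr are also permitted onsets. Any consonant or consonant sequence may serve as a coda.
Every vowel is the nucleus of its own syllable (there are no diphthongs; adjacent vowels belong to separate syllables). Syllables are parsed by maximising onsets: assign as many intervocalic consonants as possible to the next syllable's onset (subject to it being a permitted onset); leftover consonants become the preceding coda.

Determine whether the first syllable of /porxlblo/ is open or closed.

Vowels present: o, x, o; each is a nucleus, giving 3 syllables.
Between /o/ (V1) and /x/ (V2): just /r/ — single C goes to the following onset.
Between /x/ (V2) and /o/ (V3): cluster /lbl/ — the longest permitted-onset suffix is /bl/; onset = /bl/, preceding coda = /l/.
Result: po.rxl.blo.
Syllable 1 is /po/; it ends in its nucleus with no coda, so it is open.

open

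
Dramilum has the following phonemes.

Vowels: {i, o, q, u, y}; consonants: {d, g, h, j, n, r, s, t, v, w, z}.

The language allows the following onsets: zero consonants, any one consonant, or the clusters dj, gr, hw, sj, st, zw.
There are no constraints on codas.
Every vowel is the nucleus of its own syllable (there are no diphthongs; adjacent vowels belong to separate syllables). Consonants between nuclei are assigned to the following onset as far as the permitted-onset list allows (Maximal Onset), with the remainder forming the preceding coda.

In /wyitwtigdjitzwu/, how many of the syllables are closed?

Vowels present: y, i, i, i, u; each is a nucleus, giving 5 syllables.
σ1/σ2 boundary: nothing intervenes; syllable break is V.V.
σ2/σ3 boundary: /twt/ splits as /tw/ + /t/ (/t/ is the longest suffix that is a licit onset).
σ3/σ4 boundary: /gdj/ — longest licit onset from the right is /dj/, leaving /g/ as coda.
σ4/σ5 boundary: /tzw/; trying suffixes from longest down, /zw/ is the first permitted one, so coda /t/ | onset /zw/.
Putting it together: wy.itw.tig.djit.zwu.
Classifying each syllable: /wy/ (open), /itw/ (closed), /tig/ (closed), /djit/ (closed), /zwu/ (open).
Closed syllables: 3.

3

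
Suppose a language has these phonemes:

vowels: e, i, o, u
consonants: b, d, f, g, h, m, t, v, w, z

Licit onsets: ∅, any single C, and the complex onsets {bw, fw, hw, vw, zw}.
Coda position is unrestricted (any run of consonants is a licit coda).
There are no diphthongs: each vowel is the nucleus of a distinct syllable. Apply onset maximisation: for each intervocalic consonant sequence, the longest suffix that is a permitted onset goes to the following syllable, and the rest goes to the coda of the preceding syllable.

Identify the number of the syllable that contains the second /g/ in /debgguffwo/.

2

Vowels present: e, u, o; each is a nucleus, giving 3 syllables.
Between /e/ (V1) and /u/ (V2): /bgg/ splits as /bg/ + /g/ (/g/ is the longest suffix that is a licit onset).
Between /u/ (V2) and /o/ (V3): /ffw/; trying suffixes from longest down, /fw/ is the first permitted one, so coda /f/ | onset /fw/.
So the parse is debg.guf.fwo.
The second /g/ is in the onset of syllable 2 (/guf/).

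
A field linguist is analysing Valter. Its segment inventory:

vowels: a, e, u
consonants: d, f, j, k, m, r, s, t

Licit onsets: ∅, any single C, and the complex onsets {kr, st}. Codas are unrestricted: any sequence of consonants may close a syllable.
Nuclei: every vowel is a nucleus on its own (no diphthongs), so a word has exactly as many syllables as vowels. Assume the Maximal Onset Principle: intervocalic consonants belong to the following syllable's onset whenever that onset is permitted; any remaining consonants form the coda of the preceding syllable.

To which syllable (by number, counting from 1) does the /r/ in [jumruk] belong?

Vowels present: u, u; each is a nucleus, giving 2 syllables.
V1 /u/ – V2 /u/: cluster /mr/ — the longest permitted-onset suffix is /r/; onset = /r/, preceding coda = /m/.
Putting it together: jum.ruk.
The /r/ is in the onset of syllable 2 (/ruk/).

2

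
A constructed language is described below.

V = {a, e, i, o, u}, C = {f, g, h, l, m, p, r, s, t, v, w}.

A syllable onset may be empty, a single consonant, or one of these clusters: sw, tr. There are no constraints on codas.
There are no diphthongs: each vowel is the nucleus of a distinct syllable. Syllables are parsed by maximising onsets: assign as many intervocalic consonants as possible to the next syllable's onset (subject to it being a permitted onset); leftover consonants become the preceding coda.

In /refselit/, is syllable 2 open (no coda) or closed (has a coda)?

open

The vowels are e, e, i — 3 nuclei, so 3 syllables.
σ1/σ2 boundary: /fs/ — longest licit onset from the right is /s/, leaving /f/ as coda.
σ2/σ3 boundary: just /l/ — single C goes to the following onset.
Putting it together: ref.se.lit.
Syllable 2 is /se/; it ends in its nucleus with no coda, so it is open.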